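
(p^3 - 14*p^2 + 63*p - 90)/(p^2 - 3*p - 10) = (p^2 - 9*p + 18)/(p + 2)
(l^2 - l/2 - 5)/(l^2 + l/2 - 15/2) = (l + 2)/(l + 3)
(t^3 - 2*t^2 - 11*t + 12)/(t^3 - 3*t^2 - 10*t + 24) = (t - 1)/(t - 2)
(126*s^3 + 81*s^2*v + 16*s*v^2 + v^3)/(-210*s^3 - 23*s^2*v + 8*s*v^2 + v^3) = (-3*s - v)/(5*s - v)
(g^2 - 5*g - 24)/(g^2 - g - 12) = (g - 8)/(g - 4)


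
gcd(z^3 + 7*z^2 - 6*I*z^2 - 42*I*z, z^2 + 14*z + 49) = z + 7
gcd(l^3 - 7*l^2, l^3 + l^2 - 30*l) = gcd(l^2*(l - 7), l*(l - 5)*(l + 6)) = l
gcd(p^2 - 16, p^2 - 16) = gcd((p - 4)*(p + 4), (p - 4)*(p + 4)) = p^2 - 16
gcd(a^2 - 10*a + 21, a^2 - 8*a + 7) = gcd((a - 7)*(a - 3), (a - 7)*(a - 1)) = a - 7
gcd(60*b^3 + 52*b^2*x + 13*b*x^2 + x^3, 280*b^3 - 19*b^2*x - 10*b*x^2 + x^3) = 5*b + x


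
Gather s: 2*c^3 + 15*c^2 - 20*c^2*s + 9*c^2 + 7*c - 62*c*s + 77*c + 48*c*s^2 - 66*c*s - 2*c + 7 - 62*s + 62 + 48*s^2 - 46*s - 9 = 2*c^3 + 24*c^2 + 82*c + s^2*(48*c + 48) + s*(-20*c^2 - 128*c - 108) + 60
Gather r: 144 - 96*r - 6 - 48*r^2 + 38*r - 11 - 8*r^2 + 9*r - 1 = -56*r^2 - 49*r + 126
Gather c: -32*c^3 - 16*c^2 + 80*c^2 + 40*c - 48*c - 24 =-32*c^3 + 64*c^2 - 8*c - 24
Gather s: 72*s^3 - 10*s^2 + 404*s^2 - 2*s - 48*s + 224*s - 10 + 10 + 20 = 72*s^3 + 394*s^2 + 174*s + 20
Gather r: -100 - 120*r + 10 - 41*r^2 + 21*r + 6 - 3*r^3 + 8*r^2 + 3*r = -3*r^3 - 33*r^2 - 96*r - 84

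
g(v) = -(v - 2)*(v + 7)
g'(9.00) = -23.00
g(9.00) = -112.00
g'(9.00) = -23.00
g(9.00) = -112.00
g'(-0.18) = -4.64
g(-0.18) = 14.87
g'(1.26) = -7.52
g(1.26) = 6.11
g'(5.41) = -15.82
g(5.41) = -42.32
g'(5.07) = -15.14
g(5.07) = -37.05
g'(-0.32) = -4.36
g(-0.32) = 15.50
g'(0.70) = -6.40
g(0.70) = 10.01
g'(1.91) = -8.82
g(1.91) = 0.80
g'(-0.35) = -4.30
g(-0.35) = 15.63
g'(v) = -2*v - 5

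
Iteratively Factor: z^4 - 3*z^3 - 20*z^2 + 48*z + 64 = (z + 4)*(z^3 - 7*z^2 + 8*z + 16) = (z - 4)*(z + 4)*(z^2 - 3*z - 4) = (z - 4)*(z + 1)*(z + 4)*(z - 4)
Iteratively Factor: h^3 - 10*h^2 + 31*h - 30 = (h - 3)*(h^2 - 7*h + 10) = (h - 3)*(h - 2)*(h - 5)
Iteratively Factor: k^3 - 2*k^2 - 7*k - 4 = (k - 4)*(k^2 + 2*k + 1) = (k - 4)*(k + 1)*(k + 1)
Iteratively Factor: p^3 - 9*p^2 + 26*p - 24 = (p - 2)*(p^2 - 7*p + 12) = (p - 4)*(p - 2)*(p - 3)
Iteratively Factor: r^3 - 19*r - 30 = (r + 2)*(r^2 - 2*r - 15) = (r - 5)*(r + 2)*(r + 3)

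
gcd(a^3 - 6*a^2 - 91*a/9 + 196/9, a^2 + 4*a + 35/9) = a + 7/3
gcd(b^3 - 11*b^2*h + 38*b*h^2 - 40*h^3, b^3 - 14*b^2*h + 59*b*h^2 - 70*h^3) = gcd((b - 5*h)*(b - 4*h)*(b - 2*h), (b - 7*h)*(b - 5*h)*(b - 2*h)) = b^2 - 7*b*h + 10*h^2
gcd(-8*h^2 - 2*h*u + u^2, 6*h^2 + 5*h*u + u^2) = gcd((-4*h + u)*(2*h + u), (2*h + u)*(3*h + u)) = 2*h + u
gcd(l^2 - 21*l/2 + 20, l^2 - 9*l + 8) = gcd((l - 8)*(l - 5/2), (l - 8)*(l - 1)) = l - 8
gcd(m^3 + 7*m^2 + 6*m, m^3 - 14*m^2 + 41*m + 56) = m + 1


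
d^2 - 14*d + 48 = (d - 8)*(d - 6)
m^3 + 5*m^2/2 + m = m*(m + 1/2)*(m + 2)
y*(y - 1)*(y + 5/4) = y^3 + y^2/4 - 5*y/4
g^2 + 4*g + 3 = (g + 1)*(g + 3)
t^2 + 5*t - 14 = (t - 2)*(t + 7)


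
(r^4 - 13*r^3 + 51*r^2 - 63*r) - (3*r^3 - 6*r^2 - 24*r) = r^4 - 16*r^3 + 57*r^2 - 39*r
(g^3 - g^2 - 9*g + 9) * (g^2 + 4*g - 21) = g^5 + 3*g^4 - 34*g^3 - 6*g^2 + 225*g - 189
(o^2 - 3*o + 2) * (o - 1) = o^3 - 4*o^2 + 5*o - 2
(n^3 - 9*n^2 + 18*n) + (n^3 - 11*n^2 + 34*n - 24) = 2*n^3 - 20*n^2 + 52*n - 24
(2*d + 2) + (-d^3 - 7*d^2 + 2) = -d^3 - 7*d^2 + 2*d + 4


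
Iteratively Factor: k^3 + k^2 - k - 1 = (k + 1)*(k^2 - 1) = (k + 1)^2*(k - 1)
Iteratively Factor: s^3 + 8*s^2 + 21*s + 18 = (s + 3)*(s^2 + 5*s + 6) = (s + 3)^2*(s + 2)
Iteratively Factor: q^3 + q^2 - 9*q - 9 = (q - 3)*(q^2 + 4*q + 3) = (q - 3)*(q + 1)*(q + 3)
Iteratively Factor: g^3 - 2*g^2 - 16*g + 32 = (g + 4)*(g^2 - 6*g + 8) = (g - 2)*(g + 4)*(g - 4)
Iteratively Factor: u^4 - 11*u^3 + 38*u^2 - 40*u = (u - 2)*(u^3 - 9*u^2 + 20*u) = (u - 4)*(u - 2)*(u^2 - 5*u) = (u - 5)*(u - 4)*(u - 2)*(u)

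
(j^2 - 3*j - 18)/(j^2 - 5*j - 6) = (j + 3)/(j + 1)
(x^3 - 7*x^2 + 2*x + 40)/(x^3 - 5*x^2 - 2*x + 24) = (x - 5)/(x - 3)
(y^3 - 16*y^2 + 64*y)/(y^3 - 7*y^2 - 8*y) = (y - 8)/(y + 1)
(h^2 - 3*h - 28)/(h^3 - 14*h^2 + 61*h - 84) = (h + 4)/(h^2 - 7*h + 12)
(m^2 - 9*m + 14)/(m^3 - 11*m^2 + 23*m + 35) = (m - 2)/(m^2 - 4*m - 5)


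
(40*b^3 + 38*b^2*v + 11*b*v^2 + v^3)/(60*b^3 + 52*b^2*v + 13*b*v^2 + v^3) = (4*b + v)/(6*b + v)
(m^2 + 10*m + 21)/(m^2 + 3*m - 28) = (m + 3)/(m - 4)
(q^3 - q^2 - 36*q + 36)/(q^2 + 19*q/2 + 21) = 2*(q^2 - 7*q + 6)/(2*q + 7)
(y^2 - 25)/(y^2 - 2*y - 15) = (y + 5)/(y + 3)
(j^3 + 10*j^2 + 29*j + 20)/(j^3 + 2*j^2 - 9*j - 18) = (j^3 + 10*j^2 + 29*j + 20)/(j^3 + 2*j^2 - 9*j - 18)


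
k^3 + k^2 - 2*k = k*(k - 1)*(k + 2)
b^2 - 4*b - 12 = (b - 6)*(b + 2)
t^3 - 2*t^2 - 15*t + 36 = (t - 3)^2*(t + 4)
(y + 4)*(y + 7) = y^2 + 11*y + 28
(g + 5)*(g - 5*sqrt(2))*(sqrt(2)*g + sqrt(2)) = sqrt(2)*g^3 - 10*g^2 + 6*sqrt(2)*g^2 - 60*g + 5*sqrt(2)*g - 50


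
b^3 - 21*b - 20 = (b - 5)*(b + 1)*(b + 4)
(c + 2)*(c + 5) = c^2 + 7*c + 10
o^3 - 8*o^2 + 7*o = o*(o - 7)*(o - 1)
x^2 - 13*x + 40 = (x - 8)*(x - 5)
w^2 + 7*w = w*(w + 7)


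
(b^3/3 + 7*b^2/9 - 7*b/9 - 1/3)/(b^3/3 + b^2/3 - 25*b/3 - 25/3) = (b^3 + 7*b^2/3 - 7*b/3 - 1)/(b^3 + b^2 - 25*b - 25)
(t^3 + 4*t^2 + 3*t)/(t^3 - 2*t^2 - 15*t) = (t + 1)/(t - 5)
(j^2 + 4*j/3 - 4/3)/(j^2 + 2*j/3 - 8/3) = (3*j - 2)/(3*j - 4)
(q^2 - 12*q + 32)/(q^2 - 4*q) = (q - 8)/q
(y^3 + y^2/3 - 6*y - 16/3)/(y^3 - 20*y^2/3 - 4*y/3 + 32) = (y + 1)/(y - 6)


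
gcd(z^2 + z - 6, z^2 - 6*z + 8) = z - 2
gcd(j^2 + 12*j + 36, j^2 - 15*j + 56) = 1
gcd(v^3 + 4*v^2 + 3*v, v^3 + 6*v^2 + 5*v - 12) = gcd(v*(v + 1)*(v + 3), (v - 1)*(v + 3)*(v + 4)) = v + 3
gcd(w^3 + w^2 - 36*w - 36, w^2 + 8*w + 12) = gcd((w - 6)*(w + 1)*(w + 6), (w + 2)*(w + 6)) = w + 6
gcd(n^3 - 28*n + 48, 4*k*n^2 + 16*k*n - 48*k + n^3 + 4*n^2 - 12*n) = n^2 + 4*n - 12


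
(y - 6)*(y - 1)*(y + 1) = y^3 - 6*y^2 - y + 6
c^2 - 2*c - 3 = (c - 3)*(c + 1)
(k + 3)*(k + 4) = k^2 + 7*k + 12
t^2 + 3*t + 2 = (t + 1)*(t + 2)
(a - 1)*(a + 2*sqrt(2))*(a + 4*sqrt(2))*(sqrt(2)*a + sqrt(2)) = sqrt(2)*a^4 + 12*a^3 + 15*sqrt(2)*a^2 - 12*a - 16*sqrt(2)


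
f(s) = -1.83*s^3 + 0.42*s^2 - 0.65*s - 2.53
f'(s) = -5.49*s^2 + 0.84*s - 0.65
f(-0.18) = -2.39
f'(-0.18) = -0.98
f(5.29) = -265.12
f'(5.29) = -149.84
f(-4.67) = 196.05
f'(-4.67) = -124.30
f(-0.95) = 0.04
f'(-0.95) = -6.40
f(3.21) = -60.82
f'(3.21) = -54.52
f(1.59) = -9.86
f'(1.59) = -13.19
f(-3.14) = 60.31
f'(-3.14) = -57.42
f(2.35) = -25.49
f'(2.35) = -28.99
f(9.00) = -1308.43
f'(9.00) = -437.78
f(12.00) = -3112.09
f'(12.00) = -781.13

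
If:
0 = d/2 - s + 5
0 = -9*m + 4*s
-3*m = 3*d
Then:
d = -20/11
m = 20/11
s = 45/11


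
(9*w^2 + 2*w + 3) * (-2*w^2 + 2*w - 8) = -18*w^4 + 14*w^3 - 74*w^2 - 10*w - 24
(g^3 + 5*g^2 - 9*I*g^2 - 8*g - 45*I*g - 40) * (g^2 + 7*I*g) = g^5 + 5*g^4 - 2*I*g^4 + 55*g^3 - 10*I*g^3 + 275*g^2 - 56*I*g^2 - 280*I*g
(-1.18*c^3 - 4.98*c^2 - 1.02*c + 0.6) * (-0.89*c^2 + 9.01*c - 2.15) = 1.0502*c^5 - 6.1996*c^4 - 41.425*c^3 + 0.9828*c^2 + 7.599*c - 1.29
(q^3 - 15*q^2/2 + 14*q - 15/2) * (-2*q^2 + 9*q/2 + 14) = -2*q^5 + 39*q^4/2 - 191*q^3/4 - 27*q^2 + 649*q/4 - 105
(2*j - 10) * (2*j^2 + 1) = 4*j^3 - 20*j^2 + 2*j - 10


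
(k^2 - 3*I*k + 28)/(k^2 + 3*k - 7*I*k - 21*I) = (k + 4*I)/(k + 3)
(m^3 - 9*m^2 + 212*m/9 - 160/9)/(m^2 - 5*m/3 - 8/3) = (3*m^2 - 19*m + 20)/(3*(m + 1))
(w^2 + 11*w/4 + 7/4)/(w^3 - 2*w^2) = (4*w^2 + 11*w + 7)/(4*w^2*(w - 2))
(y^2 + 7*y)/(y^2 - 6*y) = (y + 7)/(y - 6)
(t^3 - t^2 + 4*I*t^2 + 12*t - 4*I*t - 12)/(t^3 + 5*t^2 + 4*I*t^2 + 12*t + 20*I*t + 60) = (t - 1)/(t + 5)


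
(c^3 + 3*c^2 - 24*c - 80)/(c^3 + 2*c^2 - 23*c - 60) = (c + 4)/(c + 3)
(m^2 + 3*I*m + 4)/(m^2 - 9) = (m^2 + 3*I*m + 4)/(m^2 - 9)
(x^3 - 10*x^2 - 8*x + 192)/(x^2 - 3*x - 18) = (x^2 - 4*x - 32)/(x + 3)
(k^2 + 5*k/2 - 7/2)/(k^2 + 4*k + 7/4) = 2*(k - 1)/(2*k + 1)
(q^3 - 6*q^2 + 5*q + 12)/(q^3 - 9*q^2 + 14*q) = (q^3 - 6*q^2 + 5*q + 12)/(q*(q^2 - 9*q + 14))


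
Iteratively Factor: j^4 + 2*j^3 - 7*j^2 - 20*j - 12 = (j + 2)*(j^3 - 7*j - 6) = (j + 2)^2*(j^2 - 2*j - 3) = (j - 3)*(j + 2)^2*(j + 1)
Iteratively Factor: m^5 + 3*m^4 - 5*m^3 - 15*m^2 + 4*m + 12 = (m + 1)*(m^4 + 2*m^3 - 7*m^2 - 8*m + 12) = (m - 2)*(m + 1)*(m^3 + 4*m^2 + m - 6) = (m - 2)*(m - 1)*(m + 1)*(m^2 + 5*m + 6) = (m - 2)*(m - 1)*(m + 1)*(m + 3)*(m + 2)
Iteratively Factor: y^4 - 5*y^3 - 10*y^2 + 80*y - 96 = (y - 4)*(y^3 - y^2 - 14*y + 24) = (y - 4)*(y - 3)*(y^2 + 2*y - 8) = (y - 4)*(y - 3)*(y + 4)*(y - 2)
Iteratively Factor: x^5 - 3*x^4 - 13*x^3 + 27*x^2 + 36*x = (x - 4)*(x^4 + x^3 - 9*x^2 - 9*x) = (x - 4)*(x - 3)*(x^3 + 4*x^2 + 3*x) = x*(x - 4)*(x - 3)*(x^2 + 4*x + 3) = x*(x - 4)*(x - 3)*(x + 3)*(x + 1)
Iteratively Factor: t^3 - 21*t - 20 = (t + 4)*(t^2 - 4*t - 5) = (t - 5)*(t + 4)*(t + 1)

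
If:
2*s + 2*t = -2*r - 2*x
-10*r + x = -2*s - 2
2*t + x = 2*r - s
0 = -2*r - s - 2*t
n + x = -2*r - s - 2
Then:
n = -20/11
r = 1/11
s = -8/11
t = 3/11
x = 4/11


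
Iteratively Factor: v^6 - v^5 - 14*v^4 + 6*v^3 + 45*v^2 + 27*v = (v - 3)*(v^5 + 2*v^4 - 8*v^3 - 18*v^2 - 9*v) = (v - 3)*(v + 3)*(v^4 - v^3 - 5*v^2 - 3*v) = (v - 3)^2*(v + 3)*(v^3 + 2*v^2 + v) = (v - 3)^2*(v + 1)*(v + 3)*(v^2 + v) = v*(v - 3)^2*(v + 1)*(v + 3)*(v + 1)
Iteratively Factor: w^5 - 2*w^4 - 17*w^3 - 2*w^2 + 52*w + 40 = (w - 2)*(w^4 - 17*w^2 - 36*w - 20) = (w - 2)*(w + 2)*(w^3 - 2*w^2 - 13*w - 10) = (w - 2)*(w + 2)^2*(w^2 - 4*w - 5) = (w - 2)*(w + 1)*(w + 2)^2*(w - 5)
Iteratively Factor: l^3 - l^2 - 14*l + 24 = (l + 4)*(l^2 - 5*l + 6) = (l - 3)*(l + 4)*(l - 2)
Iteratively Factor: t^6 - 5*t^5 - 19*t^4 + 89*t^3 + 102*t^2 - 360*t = (t + 3)*(t^5 - 8*t^4 + 5*t^3 + 74*t^2 - 120*t) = t*(t + 3)*(t^4 - 8*t^3 + 5*t^2 + 74*t - 120) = t*(t - 4)*(t + 3)*(t^3 - 4*t^2 - 11*t + 30) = t*(t - 4)*(t - 2)*(t + 3)*(t^2 - 2*t - 15) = t*(t - 4)*(t - 2)*(t + 3)^2*(t - 5)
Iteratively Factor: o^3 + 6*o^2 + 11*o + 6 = (o + 3)*(o^2 + 3*o + 2) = (o + 1)*(o + 3)*(o + 2)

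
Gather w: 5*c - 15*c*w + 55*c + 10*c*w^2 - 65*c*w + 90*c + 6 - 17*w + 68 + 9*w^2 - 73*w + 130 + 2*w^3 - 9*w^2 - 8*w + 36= 10*c*w^2 + 150*c + 2*w^3 + w*(-80*c - 98) + 240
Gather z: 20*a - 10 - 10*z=20*a - 10*z - 10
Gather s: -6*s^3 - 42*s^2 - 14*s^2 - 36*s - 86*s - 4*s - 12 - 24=-6*s^3 - 56*s^2 - 126*s - 36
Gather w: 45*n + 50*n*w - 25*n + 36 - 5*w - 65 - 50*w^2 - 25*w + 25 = 20*n - 50*w^2 + w*(50*n - 30) - 4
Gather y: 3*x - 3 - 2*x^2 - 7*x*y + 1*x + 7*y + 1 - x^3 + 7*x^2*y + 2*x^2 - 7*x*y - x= -x^3 + 3*x + y*(7*x^2 - 14*x + 7) - 2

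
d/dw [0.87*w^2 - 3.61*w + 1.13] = 1.74*w - 3.61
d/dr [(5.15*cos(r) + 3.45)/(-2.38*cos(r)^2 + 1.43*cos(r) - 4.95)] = (-12.257*cos(r)^2 - 16.422*cos(r) + 30.426)*sin(r)/(5.6644*cos(r)^4 - 6.8068*cos(r)^3 + 25.6069*cos(r)^2 - 14.157*cos(r) + 24.5025)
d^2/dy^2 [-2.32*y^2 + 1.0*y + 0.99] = -4.64000000000000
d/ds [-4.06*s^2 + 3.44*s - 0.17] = 3.44 - 8.12*s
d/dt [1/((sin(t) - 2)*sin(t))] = 2*(1 - sin(t))*cos(t)/((sin(t) - 2)^2*sin(t)^2)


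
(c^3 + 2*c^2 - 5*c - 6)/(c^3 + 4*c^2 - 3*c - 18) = (c + 1)/(c + 3)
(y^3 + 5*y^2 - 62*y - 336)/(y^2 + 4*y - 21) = (y^2 - 2*y - 48)/(y - 3)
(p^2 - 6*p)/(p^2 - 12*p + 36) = p/(p - 6)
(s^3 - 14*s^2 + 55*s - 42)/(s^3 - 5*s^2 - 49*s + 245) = (s^2 - 7*s + 6)/(s^2 + 2*s - 35)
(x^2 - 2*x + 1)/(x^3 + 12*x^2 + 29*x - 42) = (x - 1)/(x^2 + 13*x + 42)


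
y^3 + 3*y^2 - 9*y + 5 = (y - 1)^2*(y + 5)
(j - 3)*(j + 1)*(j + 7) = j^3 + 5*j^2 - 17*j - 21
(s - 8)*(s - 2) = s^2 - 10*s + 16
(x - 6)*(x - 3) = x^2 - 9*x + 18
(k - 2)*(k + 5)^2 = k^3 + 8*k^2 + 5*k - 50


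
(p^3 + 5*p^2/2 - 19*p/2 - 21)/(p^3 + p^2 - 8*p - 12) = (p + 7/2)/(p + 2)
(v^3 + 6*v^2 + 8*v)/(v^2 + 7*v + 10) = v*(v + 4)/(v + 5)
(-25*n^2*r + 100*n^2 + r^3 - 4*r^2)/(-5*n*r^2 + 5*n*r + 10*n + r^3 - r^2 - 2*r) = (5*n*r - 20*n + r^2 - 4*r)/(r^2 - r - 2)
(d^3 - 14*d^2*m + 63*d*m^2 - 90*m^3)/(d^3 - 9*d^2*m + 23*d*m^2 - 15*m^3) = (d - 6*m)/(d - m)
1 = 1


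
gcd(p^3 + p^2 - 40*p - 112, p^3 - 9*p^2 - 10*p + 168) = p^2 - 3*p - 28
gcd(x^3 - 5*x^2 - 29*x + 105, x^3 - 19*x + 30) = x^2 + 2*x - 15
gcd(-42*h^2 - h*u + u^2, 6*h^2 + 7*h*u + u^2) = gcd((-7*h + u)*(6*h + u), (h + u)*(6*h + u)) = 6*h + u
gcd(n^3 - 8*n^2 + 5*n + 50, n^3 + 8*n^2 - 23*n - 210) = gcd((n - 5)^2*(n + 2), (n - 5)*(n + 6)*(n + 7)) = n - 5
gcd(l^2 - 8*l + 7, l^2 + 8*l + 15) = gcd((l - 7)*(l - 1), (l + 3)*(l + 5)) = 1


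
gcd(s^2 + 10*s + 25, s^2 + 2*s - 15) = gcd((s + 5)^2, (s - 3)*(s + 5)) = s + 5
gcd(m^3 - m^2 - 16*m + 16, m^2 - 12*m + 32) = m - 4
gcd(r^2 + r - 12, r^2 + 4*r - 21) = r - 3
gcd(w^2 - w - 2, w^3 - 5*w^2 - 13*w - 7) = w + 1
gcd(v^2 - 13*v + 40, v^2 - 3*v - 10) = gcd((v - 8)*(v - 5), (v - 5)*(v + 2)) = v - 5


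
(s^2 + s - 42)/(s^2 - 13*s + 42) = (s + 7)/(s - 7)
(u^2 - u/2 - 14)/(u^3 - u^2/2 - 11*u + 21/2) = (u - 4)/(u^2 - 4*u + 3)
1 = 1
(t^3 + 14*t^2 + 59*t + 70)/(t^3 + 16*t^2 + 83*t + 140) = (t + 2)/(t + 4)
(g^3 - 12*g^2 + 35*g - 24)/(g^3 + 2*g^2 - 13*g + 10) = (g^2 - 11*g + 24)/(g^2 + 3*g - 10)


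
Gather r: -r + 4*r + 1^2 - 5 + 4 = 3*r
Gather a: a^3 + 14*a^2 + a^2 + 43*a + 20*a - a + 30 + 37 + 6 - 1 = a^3 + 15*a^2 + 62*a + 72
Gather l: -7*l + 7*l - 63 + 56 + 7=0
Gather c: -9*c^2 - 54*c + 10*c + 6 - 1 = -9*c^2 - 44*c + 5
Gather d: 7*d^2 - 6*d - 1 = 7*d^2 - 6*d - 1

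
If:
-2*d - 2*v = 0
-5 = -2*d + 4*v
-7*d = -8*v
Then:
No Solution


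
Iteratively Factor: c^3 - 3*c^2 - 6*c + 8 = (c - 1)*(c^2 - 2*c - 8) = (c - 1)*(c + 2)*(c - 4)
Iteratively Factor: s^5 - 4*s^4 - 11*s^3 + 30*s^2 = (s - 2)*(s^4 - 2*s^3 - 15*s^2) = s*(s - 2)*(s^3 - 2*s^2 - 15*s) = s*(s - 5)*(s - 2)*(s^2 + 3*s) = s*(s - 5)*(s - 2)*(s + 3)*(s)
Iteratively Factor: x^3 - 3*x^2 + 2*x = (x - 2)*(x^2 - x) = x*(x - 2)*(x - 1)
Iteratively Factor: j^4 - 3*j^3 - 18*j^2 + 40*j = (j - 2)*(j^3 - j^2 - 20*j) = j*(j - 2)*(j^2 - j - 20) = j*(j - 5)*(j - 2)*(j + 4)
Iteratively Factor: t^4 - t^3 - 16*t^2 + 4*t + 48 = (t - 4)*(t^3 + 3*t^2 - 4*t - 12) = (t - 4)*(t + 3)*(t^2 - 4) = (t - 4)*(t - 2)*(t + 3)*(t + 2)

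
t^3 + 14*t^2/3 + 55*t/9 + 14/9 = (t + 1/3)*(t + 2)*(t + 7/3)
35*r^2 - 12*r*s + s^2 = (-7*r + s)*(-5*r + s)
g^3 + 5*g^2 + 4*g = g*(g + 1)*(g + 4)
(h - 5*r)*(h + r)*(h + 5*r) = h^3 + h^2*r - 25*h*r^2 - 25*r^3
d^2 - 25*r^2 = (d - 5*r)*(d + 5*r)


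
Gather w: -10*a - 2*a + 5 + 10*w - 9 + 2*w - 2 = -12*a + 12*w - 6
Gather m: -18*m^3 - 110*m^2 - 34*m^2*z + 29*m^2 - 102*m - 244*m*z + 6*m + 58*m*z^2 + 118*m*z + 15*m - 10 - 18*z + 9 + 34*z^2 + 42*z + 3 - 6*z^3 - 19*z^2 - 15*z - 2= -18*m^3 + m^2*(-34*z - 81) + m*(58*z^2 - 126*z - 81) - 6*z^3 + 15*z^2 + 9*z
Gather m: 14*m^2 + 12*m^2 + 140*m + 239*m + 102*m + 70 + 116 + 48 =26*m^2 + 481*m + 234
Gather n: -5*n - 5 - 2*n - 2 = -7*n - 7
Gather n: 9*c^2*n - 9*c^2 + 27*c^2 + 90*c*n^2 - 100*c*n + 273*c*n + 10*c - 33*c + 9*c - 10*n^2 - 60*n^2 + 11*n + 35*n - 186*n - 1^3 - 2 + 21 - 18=18*c^2 - 14*c + n^2*(90*c - 70) + n*(9*c^2 + 173*c - 140)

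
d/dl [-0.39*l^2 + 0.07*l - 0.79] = 0.07 - 0.78*l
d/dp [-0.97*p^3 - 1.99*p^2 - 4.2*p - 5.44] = -2.91*p^2 - 3.98*p - 4.2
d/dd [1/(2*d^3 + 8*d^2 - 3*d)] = (-6*d^2 - 16*d + 3)/(d^2*(2*d^2 + 8*d - 3)^2)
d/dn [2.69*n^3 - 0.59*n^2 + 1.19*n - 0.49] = 8.07*n^2 - 1.18*n + 1.19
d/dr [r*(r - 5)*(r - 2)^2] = 4*r^3 - 27*r^2 + 48*r - 20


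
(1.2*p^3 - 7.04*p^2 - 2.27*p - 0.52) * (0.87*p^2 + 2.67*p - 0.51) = 1.044*p^5 - 2.9208*p^4 - 21.3837*p^3 - 2.9229*p^2 - 0.2307*p + 0.2652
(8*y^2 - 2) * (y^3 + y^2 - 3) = 8*y^5 + 8*y^4 - 2*y^3 - 26*y^2 + 6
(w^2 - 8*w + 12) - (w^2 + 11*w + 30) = -19*w - 18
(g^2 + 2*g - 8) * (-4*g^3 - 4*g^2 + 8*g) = -4*g^5 - 12*g^4 + 32*g^3 + 48*g^2 - 64*g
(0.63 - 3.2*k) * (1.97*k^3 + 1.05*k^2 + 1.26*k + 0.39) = -6.304*k^4 - 2.1189*k^3 - 3.3705*k^2 - 0.4542*k + 0.2457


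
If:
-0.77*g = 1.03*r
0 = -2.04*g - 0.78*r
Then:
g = 0.00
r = 0.00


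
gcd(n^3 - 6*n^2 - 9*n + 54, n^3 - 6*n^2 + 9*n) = n - 3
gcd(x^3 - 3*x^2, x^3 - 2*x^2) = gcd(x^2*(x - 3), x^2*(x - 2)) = x^2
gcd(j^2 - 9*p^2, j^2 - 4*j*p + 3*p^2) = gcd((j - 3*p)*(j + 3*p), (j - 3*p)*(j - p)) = -j + 3*p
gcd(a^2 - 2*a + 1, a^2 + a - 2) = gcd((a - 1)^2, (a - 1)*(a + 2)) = a - 1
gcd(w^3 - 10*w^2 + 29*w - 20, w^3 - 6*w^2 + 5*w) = w^2 - 6*w + 5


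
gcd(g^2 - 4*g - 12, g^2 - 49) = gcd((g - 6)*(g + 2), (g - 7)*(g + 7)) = 1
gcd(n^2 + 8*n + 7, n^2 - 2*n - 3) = n + 1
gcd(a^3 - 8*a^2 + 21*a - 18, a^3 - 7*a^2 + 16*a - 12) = a^2 - 5*a + 6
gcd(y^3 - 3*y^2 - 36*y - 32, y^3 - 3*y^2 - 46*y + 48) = y - 8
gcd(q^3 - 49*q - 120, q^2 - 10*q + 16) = q - 8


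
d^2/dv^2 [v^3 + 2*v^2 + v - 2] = 6*v + 4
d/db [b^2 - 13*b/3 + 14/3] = 2*b - 13/3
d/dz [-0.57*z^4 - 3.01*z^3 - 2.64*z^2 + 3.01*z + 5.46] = -2.28*z^3 - 9.03*z^2 - 5.28*z + 3.01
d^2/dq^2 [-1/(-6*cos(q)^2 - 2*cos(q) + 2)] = (-36*sin(q)^4 + 31*sin(q)^2 + 41*cos(q)/4 - 9*cos(3*q)/4 + 13)/(2*(-3*sin(q)^2 + cos(q) + 2)^3)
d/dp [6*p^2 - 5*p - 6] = 12*p - 5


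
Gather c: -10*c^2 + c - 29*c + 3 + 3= -10*c^2 - 28*c + 6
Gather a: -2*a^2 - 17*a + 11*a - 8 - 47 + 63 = -2*a^2 - 6*a + 8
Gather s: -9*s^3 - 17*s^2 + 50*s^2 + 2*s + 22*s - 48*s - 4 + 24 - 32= -9*s^3 + 33*s^2 - 24*s - 12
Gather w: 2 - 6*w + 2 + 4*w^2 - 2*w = 4*w^2 - 8*w + 4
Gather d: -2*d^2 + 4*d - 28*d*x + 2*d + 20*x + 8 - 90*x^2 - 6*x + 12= -2*d^2 + d*(6 - 28*x) - 90*x^2 + 14*x + 20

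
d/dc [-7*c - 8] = -7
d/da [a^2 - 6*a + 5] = 2*a - 6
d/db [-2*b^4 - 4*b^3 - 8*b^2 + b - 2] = -8*b^3 - 12*b^2 - 16*b + 1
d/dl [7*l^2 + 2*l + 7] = 14*l + 2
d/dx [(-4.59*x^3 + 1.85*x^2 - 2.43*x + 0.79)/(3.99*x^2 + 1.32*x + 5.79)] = (-18.3141*x^4 - 12.1176*x^3 - 67.5906*x^2 + 15.1188*x - 15.1125)/(15.9201*x^4 + 10.5336*x^3 + 47.9466*x^2 + 15.2856*x + 33.5241)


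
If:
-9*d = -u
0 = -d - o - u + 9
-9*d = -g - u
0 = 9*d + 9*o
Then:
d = 1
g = 0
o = -1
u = 9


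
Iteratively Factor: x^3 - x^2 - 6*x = (x)*(x^2 - x - 6) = x*(x - 3)*(x + 2)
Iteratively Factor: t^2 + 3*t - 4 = (t + 4)*(t - 1)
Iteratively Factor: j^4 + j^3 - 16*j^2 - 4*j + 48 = (j + 4)*(j^3 - 3*j^2 - 4*j + 12) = (j - 2)*(j + 4)*(j^2 - j - 6) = (j - 2)*(j + 2)*(j + 4)*(j - 3)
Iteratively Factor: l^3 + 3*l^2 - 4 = (l + 2)*(l^2 + l - 2) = (l - 1)*(l + 2)*(l + 2)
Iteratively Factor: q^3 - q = (q - 1)*(q^2 + q) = q*(q - 1)*(q + 1)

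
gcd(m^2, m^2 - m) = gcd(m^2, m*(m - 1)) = m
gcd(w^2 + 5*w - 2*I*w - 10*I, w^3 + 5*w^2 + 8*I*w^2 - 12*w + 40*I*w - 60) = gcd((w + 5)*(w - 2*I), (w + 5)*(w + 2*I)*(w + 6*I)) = w + 5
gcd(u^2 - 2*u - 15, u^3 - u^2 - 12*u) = u + 3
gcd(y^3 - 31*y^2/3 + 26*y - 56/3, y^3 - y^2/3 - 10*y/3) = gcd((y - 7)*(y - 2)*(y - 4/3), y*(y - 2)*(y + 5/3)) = y - 2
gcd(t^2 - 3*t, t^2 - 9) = t - 3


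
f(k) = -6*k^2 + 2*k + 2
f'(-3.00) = 38.00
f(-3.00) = -58.00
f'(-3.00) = 38.00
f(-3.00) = -58.00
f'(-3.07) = 38.84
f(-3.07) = -60.69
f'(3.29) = -37.48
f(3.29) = -56.36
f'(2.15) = -23.80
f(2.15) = -21.44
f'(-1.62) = 21.44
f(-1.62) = -16.99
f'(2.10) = -23.20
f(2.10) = -20.26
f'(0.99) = -9.88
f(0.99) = -1.90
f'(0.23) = -0.76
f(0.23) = 2.14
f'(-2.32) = 29.84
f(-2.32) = -34.93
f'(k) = 2 - 12*k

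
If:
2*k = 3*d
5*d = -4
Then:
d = -4/5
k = -6/5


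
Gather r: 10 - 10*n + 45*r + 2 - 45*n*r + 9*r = -10*n + r*(54 - 45*n) + 12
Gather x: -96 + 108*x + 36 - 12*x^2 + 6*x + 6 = -12*x^2 + 114*x - 54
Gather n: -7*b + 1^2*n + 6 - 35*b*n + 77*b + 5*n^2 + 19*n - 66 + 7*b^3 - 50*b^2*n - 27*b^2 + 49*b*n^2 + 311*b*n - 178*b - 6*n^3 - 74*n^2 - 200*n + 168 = 7*b^3 - 27*b^2 - 108*b - 6*n^3 + n^2*(49*b - 69) + n*(-50*b^2 + 276*b - 180) + 108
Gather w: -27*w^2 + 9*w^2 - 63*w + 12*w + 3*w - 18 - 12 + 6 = -18*w^2 - 48*w - 24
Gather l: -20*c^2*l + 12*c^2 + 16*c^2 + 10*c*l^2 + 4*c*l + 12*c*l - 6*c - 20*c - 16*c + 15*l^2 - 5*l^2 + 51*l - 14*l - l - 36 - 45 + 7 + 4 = 28*c^2 - 42*c + l^2*(10*c + 10) + l*(-20*c^2 + 16*c + 36) - 70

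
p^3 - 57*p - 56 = (p - 8)*(p + 1)*(p + 7)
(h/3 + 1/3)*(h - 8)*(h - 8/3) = h^3/3 - 29*h^2/9 + 32*h/9 + 64/9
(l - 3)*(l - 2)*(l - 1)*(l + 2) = l^4 - 4*l^3 - l^2 + 16*l - 12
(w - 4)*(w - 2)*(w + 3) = w^3 - 3*w^2 - 10*w + 24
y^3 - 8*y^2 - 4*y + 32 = (y - 8)*(y - 2)*(y + 2)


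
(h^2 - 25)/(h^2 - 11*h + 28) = (h^2 - 25)/(h^2 - 11*h + 28)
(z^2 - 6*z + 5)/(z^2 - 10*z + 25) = (z - 1)/(z - 5)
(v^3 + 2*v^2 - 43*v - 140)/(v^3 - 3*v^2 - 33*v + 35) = (v + 4)/(v - 1)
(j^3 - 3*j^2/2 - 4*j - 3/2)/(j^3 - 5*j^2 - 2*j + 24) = (2*j^2 + 3*j + 1)/(2*(j^2 - 2*j - 8))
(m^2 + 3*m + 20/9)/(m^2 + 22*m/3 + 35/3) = (9*m^2 + 27*m + 20)/(3*(3*m^2 + 22*m + 35))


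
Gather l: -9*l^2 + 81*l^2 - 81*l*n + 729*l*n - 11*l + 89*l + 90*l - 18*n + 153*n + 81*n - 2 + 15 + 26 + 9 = 72*l^2 + l*(648*n + 168) + 216*n + 48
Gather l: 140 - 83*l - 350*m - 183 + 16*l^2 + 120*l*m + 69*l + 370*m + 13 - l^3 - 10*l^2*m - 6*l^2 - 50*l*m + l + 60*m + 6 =-l^3 + l^2*(10 - 10*m) + l*(70*m - 13) + 80*m - 24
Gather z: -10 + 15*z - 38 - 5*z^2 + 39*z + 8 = -5*z^2 + 54*z - 40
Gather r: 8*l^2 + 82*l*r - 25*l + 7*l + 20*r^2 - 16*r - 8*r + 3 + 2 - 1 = 8*l^2 - 18*l + 20*r^2 + r*(82*l - 24) + 4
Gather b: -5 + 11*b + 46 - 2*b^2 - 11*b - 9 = 32 - 2*b^2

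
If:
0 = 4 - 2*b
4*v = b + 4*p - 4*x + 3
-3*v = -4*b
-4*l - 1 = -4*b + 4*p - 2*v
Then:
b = 2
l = 5/3 - x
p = x + 17/12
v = 8/3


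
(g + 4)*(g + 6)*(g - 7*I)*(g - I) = g^4 + 10*g^3 - 8*I*g^3 + 17*g^2 - 80*I*g^2 - 70*g - 192*I*g - 168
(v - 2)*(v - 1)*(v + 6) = v^3 + 3*v^2 - 16*v + 12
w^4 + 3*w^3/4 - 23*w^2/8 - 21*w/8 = w*(w - 7/4)*(w + 1)*(w + 3/2)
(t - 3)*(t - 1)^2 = t^3 - 5*t^2 + 7*t - 3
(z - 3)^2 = z^2 - 6*z + 9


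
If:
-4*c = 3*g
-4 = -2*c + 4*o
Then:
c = 2*o + 2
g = -8*o/3 - 8/3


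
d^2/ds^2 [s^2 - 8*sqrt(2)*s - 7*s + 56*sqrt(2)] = 2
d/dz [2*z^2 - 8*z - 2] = 4*z - 8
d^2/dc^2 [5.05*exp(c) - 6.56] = 5.05*exp(c)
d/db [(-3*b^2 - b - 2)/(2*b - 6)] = (-3*b^2 + 18*b + 5)/(2*(b^2 - 6*b + 9))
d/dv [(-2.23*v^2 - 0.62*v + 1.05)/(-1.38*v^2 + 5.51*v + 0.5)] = (-13.1429*v^2 + 0.667999999999999*v - 6.0955)/(1.9044*v^4 - 15.2076*v^3 + 28.9801*v^2 + 5.51*v + 0.25)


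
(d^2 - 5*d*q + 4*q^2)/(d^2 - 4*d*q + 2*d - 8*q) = (d - q)/(d + 2)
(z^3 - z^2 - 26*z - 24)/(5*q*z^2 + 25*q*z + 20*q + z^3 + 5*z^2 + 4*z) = (z - 6)/(5*q + z)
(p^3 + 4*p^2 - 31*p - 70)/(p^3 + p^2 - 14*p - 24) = (p^2 + 2*p - 35)/(p^2 - p - 12)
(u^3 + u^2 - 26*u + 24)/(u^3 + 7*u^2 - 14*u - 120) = (u - 1)/(u + 5)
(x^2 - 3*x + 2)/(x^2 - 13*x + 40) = (x^2 - 3*x + 2)/(x^2 - 13*x + 40)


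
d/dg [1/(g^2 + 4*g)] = 2*(-g - 2)/(g^2*(g + 4)^2)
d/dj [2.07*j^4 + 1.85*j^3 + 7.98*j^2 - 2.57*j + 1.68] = 8.28*j^3 + 5.55*j^2 + 15.96*j - 2.57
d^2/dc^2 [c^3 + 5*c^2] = 6*c + 10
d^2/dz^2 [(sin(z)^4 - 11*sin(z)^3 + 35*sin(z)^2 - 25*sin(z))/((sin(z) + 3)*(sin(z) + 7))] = (-4*sin(z)^8 - 99*sin(z)^7 - 820*sin(z)^6 + 467*sin(z)^5 + 18270*sin(z)^4 + 19331*sin(z)^3 - 79968*sin(z)^2 - 14931*sin(z) + 41370)/((sin(z) + 3)^3*(sin(z) + 7)^3)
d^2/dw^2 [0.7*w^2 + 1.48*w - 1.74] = 1.40000000000000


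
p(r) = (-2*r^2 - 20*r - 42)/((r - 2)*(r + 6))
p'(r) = (-4*r - 20)/((r - 2)*(r + 6)) - (-2*r^2 - 20*r - 42)/((r - 2)*(r + 6)^2) - (-2*r^2 - 20*r - 42)/((r - 2)^2*(r + 6))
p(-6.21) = 2.94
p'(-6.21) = 17.17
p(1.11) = 10.53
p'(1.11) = 14.22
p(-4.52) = -0.78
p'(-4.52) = 0.61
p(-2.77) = 0.13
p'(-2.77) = 0.57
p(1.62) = 27.51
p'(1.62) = 77.92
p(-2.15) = 0.52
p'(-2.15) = 0.70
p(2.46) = -26.55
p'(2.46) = 53.18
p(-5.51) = -2.03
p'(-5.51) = 3.32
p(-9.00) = -0.73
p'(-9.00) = 0.18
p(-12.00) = -1.07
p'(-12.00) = 0.08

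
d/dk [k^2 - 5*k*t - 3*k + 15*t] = 2*k - 5*t - 3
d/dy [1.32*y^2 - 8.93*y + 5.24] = 2.64*y - 8.93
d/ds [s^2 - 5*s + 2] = 2*s - 5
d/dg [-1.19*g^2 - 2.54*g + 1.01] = -2.38*g - 2.54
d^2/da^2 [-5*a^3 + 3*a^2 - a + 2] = 6 - 30*a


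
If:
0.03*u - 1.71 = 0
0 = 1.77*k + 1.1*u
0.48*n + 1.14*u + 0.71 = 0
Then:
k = -35.42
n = -136.85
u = 57.00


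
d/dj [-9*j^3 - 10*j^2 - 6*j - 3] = -27*j^2 - 20*j - 6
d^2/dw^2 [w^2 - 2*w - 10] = 2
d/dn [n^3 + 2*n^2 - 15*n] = 3*n^2 + 4*n - 15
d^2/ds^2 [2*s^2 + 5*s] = 4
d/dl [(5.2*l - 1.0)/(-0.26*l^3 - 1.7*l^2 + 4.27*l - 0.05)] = (2.704*l^3 + 8.06*l^2 - 3.4*l + 4.01)/(0.0676*l^6 + 0.884*l^5 + 0.6696*l^4 - 14.492*l^3 + 18.4029*l^2 - 0.427*l + 0.0025)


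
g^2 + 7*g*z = g*(g + 7*z)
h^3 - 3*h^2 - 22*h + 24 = (h - 6)*(h - 1)*(h + 4)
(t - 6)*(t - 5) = t^2 - 11*t + 30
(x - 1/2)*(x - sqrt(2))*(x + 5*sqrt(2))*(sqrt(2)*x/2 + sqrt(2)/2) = sqrt(2)*x^4/2 + sqrt(2)*x^3/4 + 4*x^3 - 21*sqrt(2)*x^2/4 + 2*x^2 - 5*sqrt(2)*x/2 - 2*x + 5*sqrt(2)/2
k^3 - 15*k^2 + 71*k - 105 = (k - 7)*(k - 5)*(k - 3)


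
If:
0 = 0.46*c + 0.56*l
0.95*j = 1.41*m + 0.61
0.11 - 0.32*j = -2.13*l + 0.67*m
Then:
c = -0.654389187911604*m - 0.0545675272074859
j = 1.48421052631579*m + 0.642105263157895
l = 0.537533975784532*m + 0.0448233259204349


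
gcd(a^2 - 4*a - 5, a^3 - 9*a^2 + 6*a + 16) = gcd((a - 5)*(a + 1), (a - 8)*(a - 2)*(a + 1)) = a + 1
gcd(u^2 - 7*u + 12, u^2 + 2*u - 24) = u - 4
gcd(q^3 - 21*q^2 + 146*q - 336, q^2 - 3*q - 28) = q - 7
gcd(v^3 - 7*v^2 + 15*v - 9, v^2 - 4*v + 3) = v^2 - 4*v + 3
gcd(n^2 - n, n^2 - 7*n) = n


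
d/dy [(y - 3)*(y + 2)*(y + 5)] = 3*y^2 + 8*y - 11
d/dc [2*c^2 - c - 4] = 4*c - 1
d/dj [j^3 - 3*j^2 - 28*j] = 3*j^2 - 6*j - 28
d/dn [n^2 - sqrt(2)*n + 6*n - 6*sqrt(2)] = 2*n - sqrt(2) + 6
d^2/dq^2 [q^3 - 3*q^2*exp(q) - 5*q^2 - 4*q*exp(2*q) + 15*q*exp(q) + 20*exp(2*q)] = -3*q^2*exp(q) - 16*q*exp(2*q) + 3*q*exp(q) + 6*q + 64*exp(2*q) + 24*exp(q) - 10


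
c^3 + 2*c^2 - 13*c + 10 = (c - 2)*(c - 1)*(c + 5)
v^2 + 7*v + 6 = (v + 1)*(v + 6)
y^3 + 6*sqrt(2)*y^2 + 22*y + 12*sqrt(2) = (y + sqrt(2))*(y + 2*sqrt(2))*(y + 3*sqrt(2))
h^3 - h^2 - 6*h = h*(h - 3)*(h + 2)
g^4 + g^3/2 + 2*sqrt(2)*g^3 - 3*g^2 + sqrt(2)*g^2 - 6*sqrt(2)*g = g*(g - 3/2)*(g + 2)*(g + 2*sqrt(2))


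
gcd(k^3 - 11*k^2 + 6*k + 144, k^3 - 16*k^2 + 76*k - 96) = k^2 - 14*k + 48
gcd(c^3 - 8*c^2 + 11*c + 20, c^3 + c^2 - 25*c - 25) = c^2 - 4*c - 5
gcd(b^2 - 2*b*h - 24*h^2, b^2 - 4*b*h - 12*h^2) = b - 6*h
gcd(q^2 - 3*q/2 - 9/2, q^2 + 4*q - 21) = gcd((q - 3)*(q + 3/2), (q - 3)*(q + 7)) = q - 3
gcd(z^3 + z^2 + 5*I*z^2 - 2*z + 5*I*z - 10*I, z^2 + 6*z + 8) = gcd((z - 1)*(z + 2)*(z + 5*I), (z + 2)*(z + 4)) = z + 2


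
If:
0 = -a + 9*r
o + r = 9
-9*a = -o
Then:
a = 81/82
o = 729/82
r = 9/82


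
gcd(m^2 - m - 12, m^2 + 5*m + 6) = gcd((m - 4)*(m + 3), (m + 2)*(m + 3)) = m + 3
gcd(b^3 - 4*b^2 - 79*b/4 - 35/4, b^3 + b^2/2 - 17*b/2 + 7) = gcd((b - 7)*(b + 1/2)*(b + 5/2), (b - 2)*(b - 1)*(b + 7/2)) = 1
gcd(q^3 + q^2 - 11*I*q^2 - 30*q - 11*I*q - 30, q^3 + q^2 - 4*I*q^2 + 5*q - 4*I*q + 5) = q^2 + q*(1 - 5*I) - 5*I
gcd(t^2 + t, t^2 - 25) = 1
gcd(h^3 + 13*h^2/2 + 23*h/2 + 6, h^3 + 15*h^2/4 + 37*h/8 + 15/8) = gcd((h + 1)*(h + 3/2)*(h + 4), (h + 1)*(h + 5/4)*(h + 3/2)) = h^2 + 5*h/2 + 3/2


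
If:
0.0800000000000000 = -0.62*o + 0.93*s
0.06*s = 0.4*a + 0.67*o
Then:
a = 0.216129032258065 - 2.3625*s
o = 1.5*s - 0.129032258064516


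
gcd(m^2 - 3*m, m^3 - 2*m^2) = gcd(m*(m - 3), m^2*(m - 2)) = m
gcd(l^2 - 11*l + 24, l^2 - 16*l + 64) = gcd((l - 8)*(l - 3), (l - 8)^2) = l - 8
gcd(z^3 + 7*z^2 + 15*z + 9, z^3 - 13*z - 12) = z^2 + 4*z + 3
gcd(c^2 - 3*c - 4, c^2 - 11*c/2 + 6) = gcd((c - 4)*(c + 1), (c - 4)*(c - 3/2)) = c - 4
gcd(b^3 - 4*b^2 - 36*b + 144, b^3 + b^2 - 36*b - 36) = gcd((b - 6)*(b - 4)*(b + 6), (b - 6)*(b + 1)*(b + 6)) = b^2 - 36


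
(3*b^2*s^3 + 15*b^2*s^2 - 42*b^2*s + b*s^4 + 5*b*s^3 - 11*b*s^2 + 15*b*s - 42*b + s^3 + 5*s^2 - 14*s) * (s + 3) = 3*b^2*s^4 + 24*b^2*s^3 + 3*b^2*s^2 - 126*b^2*s + b*s^5 + 8*b*s^4 + 4*b*s^3 - 18*b*s^2 + 3*b*s - 126*b + s^4 + 8*s^3 + s^2 - 42*s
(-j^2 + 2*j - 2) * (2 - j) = j^3 - 4*j^2 + 6*j - 4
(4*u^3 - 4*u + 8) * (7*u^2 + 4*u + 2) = 28*u^5 + 16*u^4 - 20*u^3 + 40*u^2 + 24*u + 16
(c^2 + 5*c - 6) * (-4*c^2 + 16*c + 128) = -4*c^4 - 4*c^3 + 232*c^2 + 544*c - 768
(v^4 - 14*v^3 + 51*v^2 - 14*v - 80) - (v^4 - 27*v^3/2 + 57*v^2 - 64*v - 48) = -v^3/2 - 6*v^2 + 50*v - 32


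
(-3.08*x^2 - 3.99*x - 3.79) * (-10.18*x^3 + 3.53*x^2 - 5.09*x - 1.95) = 31.3544*x^5 + 29.7458*x^4 + 40.1747*x^3 + 12.9364*x^2 + 27.0716*x + 7.3905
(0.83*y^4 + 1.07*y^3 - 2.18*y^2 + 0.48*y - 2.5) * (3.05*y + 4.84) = 2.5315*y^5 + 7.2807*y^4 - 1.4702*y^3 - 9.0872*y^2 - 5.3018*y - 12.1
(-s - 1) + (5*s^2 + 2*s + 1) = 5*s^2 + s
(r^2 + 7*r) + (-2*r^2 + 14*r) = -r^2 + 21*r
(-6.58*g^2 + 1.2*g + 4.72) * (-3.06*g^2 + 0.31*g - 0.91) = 20.1348*g^4 - 5.7118*g^3 - 8.0834*g^2 + 0.3712*g - 4.2952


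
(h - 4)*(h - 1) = h^2 - 5*h + 4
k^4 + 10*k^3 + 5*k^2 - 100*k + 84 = (k - 2)*(k - 1)*(k + 6)*(k + 7)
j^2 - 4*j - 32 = (j - 8)*(j + 4)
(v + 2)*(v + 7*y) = v^2 + 7*v*y + 2*v + 14*y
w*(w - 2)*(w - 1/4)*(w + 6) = w^4 + 15*w^3/4 - 13*w^2 + 3*w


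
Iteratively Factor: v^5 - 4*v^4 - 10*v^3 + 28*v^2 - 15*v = (v - 1)*(v^4 - 3*v^3 - 13*v^2 + 15*v) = (v - 5)*(v - 1)*(v^3 + 2*v^2 - 3*v) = v*(v - 5)*(v - 1)*(v^2 + 2*v - 3) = v*(v - 5)*(v - 1)*(v + 3)*(v - 1)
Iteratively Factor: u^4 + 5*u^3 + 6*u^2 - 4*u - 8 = (u + 2)*(u^3 + 3*u^2 - 4) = (u + 2)^2*(u^2 + u - 2) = (u - 1)*(u + 2)^2*(u + 2)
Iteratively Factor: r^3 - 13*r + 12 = (r - 1)*(r^2 + r - 12) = (r - 1)*(r + 4)*(r - 3)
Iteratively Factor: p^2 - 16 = (p - 4)*(p + 4)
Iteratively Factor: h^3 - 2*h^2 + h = (h - 1)*(h^2 - h) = (h - 1)^2*(h)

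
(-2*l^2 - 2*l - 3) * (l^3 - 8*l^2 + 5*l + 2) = -2*l^5 + 14*l^4 + 3*l^3 + 10*l^2 - 19*l - 6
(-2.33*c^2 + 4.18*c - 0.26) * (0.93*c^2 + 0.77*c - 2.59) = -2.1669*c^4 + 2.0933*c^3 + 9.0115*c^2 - 11.0264*c + 0.6734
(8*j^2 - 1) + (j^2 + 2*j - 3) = 9*j^2 + 2*j - 4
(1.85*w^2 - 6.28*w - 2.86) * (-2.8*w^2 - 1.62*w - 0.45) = -5.18*w^4 + 14.587*w^3 + 17.3491*w^2 + 7.4592*w + 1.287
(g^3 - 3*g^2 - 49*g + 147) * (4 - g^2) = -g^5 + 3*g^4 + 53*g^3 - 159*g^2 - 196*g + 588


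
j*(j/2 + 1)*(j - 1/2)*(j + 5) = j^4/2 + 13*j^3/4 + 13*j^2/4 - 5*j/2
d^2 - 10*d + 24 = (d - 6)*(d - 4)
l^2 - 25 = (l - 5)*(l + 5)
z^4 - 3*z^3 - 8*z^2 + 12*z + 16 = (z - 4)*(z - 2)*(z + 1)*(z + 2)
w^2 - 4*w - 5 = (w - 5)*(w + 1)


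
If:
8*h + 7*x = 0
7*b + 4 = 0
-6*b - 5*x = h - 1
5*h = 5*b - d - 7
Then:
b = -4/7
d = -1192/231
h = -31/33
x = 248/231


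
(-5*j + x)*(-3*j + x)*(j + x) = 15*j^3 + 7*j^2*x - 7*j*x^2 + x^3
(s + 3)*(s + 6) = s^2 + 9*s + 18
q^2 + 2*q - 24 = (q - 4)*(q + 6)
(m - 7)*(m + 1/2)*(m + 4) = m^3 - 5*m^2/2 - 59*m/2 - 14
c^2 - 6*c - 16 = (c - 8)*(c + 2)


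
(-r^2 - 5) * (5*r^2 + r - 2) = -5*r^4 - r^3 - 23*r^2 - 5*r + 10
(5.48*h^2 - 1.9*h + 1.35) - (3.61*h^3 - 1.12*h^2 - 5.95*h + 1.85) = -3.61*h^3 + 6.6*h^2 + 4.05*h - 0.5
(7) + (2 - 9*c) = 9 - 9*c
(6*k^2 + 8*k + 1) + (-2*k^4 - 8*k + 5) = -2*k^4 + 6*k^2 + 6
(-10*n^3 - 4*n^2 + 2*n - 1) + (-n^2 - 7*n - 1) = -10*n^3 - 5*n^2 - 5*n - 2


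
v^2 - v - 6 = (v - 3)*(v + 2)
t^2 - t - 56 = (t - 8)*(t + 7)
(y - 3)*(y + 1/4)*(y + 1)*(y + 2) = y^4 + y^3/4 - 7*y^2 - 31*y/4 - 3/2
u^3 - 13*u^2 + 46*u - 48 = (u - 8)*(u - 3)*(u - 2)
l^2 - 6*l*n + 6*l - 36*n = (l + 6)*(l - 6*n)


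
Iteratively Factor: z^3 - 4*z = (z)*(z^2 - 4) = z*(z + 2)*(z - 2)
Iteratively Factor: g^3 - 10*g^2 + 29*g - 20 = (g - 1)*(g^2 - 9*g + 20) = (g - 4)*(g - 1)*(g - 5)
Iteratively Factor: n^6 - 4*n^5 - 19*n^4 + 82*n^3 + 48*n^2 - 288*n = (n - 3)*(n^5 - n^4 - 22*n^3 + 16*n^2 + 96*n) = (n - 3)^2*(n^4 + 2*n^3 - 16*n^2 - 32*n) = (n - 3)^2*(n + 4)*(n^3 - 2*n^2 - 8*n) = (n - 3)^2*(n + 2)*(n + 4)*(n^2 - 4*n) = (n - 4)*(n - 3)^2*(n + 2)*(n + 4)*(n)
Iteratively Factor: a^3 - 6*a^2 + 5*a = (a)*(a^2 - 6*a + 5) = a*(a - 5)*(a - 1)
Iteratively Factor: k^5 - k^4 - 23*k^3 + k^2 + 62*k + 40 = (k + 1)*(k^4 - 2*k^3 - 21*k^2 + 22*k + 40) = (k + 1)^2*(k^3 - 3*k^2 - 18*k + 40) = (k + 1)^2*(k + 4)*(k^2 - 7*k + 10) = (k - 5)*(k + 1)^2*(k + 4)*(k - 2)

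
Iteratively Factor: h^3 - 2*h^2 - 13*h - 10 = (h - 5)*(h^2 + 3*h + 2) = (h - 5)*(h + 2)*(h + 1)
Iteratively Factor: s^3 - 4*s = (s)*(s^2 - 4) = s*(s + 2)*(s - 2)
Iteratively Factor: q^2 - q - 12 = (q + 3)*(q - 4)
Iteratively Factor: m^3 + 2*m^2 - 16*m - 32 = (m - 4)*(m^2 + 6*m + 8) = (m - 4)*(m + 2)*(m + 4)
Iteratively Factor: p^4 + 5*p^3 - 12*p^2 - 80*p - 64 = (p - 4)*(p^3 + 9*p^2 + 24*p + 16) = (p - 4)*(p + 1)*(p^2 + 8*p + 16) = (p - 4)*(p + 1)*(p + 4)*(p + 4)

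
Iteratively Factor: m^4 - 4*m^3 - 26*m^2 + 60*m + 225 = (m + 3)*(m^3 - 7*m^2 - 5*m + 75) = (m - 5)*(m + 3)*(m^2 - 2*m - 15) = (m - 5)^2*(m + 3)*(m + 3)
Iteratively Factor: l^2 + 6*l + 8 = (l + 4)*(l + 2)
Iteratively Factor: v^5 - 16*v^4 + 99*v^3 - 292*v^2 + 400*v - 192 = (v - 4)*(v^4 - 12*v^3 + 51*v^2 - 88*v + 48) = (v - 4)^2*(v^3 - 8*v^2 + 19*v - 12) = (v - 4)^3*(v^2 - 4*v + 3) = (v - 4)^3*(v - 3)*(v - 1)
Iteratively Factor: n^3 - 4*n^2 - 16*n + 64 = (n + 4)*(n^2 - 8*n + 16) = (n - 4)*(n + 4)*(n - 4)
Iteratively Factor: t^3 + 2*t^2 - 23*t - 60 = (t + 4)*(t^2 - 2*t - 15) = (t - 5)*(t + 4)*(t + 3)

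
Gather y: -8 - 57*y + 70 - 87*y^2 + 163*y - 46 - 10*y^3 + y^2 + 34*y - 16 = -10*y^3 - 86*y^2 + 140*y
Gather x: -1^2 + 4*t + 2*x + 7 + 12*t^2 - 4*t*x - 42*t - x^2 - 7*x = 12*t^2 - 38*t - x^2 + x*(-4*t - 5) + 6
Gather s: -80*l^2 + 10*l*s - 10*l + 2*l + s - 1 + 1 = -80*l^2 - 8*l + s*(10*l + 1)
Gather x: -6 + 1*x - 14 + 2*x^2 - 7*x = 2*x^2 - 6*x - 20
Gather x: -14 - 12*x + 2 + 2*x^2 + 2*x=2*x^2 - 10*x - 12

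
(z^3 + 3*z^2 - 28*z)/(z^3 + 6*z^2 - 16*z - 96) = z*(z + 7)/(z^2 + 10*z + 24)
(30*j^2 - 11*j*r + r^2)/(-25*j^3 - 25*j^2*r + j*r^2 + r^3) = (-6*j + r)/(5*j^2 + 6*j*r + r^2)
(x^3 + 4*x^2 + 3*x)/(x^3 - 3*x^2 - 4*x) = (x + 3)/(x - 4)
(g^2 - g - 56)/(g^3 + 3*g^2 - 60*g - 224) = 1/(g + 4)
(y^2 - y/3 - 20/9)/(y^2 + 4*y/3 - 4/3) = (9*y^2 - 3*y - 20)/(3*(3*y^2 + 4*y - 4))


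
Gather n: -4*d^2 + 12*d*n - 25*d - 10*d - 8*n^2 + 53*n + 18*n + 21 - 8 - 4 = -4*d^2 - 35*d - 8*n^2 + n*(12*d + 71) + 9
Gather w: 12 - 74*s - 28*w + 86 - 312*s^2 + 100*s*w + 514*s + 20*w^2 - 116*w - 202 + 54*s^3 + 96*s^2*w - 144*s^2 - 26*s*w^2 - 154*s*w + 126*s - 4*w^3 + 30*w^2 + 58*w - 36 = 54*s^3 - 456*s^2 + 566*s - 4*w^3 + w^2*(50 - 26*s) + w*(96*s^2 - 54*s - 86) - 140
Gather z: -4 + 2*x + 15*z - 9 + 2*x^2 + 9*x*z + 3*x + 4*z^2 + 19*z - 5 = 2*x^2 + 5*x + 4*z^2 + z*(9*x + 34) - 18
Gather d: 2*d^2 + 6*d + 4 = 2*d^2 + 6*d + 4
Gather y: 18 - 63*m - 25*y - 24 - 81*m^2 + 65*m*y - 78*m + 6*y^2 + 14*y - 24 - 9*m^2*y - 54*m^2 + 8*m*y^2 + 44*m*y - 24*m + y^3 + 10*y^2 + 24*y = -135*m^2 - 165*m + y^3 + y^2*(8*m + 16) + y*(-9*m^2 + 109*m + 13) - 30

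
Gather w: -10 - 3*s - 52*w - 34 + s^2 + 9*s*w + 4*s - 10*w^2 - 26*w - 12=s^2 + s - 10*w^2 + w*(9*s - 78) - 56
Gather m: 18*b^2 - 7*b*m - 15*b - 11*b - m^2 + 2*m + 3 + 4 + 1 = 18*b^2 - 26*b - m^2 + m*(2 - 7*b) + 8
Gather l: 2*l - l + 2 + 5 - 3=l + 4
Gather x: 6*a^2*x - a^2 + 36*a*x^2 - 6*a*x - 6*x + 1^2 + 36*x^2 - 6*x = -a^2 + x^2*(36*a + 36) + x*(6*a^2 - 6*a - 12) + 1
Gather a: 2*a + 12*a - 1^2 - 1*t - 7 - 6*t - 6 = 14*a - 7*t - 14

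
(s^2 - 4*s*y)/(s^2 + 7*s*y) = (s - 4*y)/(s + 7*y)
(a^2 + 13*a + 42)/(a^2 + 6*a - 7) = (a + 6)/(a - 1)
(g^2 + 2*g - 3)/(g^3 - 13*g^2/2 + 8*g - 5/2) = 2*(g + 3)/(2*g^2 - 11*g + 5)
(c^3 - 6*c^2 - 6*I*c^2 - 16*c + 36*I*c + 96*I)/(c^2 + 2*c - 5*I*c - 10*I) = (c^2 + c*(-8 - 6*I) + 48*I)/(c - 5*I)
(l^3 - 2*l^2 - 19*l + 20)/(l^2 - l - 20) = l - 1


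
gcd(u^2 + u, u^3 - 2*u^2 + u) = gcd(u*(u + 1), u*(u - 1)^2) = u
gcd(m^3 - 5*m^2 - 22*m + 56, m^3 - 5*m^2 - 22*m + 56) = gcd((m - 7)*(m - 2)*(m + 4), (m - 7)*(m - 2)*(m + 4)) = m^3 - 5*m^2 - 22*m + 56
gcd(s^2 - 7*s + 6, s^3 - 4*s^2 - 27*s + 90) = s - 6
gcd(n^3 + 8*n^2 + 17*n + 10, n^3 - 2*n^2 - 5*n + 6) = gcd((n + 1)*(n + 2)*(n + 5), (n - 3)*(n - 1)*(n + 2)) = n + 2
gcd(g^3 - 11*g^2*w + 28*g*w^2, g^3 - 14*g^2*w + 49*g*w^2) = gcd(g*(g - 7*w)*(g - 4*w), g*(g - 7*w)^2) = -g^2 + 7*g*w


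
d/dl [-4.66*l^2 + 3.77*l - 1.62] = 3.77 - 9.32*l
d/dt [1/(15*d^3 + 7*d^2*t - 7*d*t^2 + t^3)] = (-7*d^2 + 14*d*t - 3*t^2)/(15*d^3 + 7*d^2*t - 7*d*t^2 + t^3)^2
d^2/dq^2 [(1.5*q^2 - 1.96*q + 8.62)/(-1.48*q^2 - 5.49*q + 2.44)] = (32.961968*q^3 - 145.788288*q^2 - 377.767632*q - 547.22246)/(3.241792*q^6 + 36.075888*q^5 + 117.788316*q^4 + 46.516221*q^3 - 194.191548*q^2 + 98.055792*q - 14.526784)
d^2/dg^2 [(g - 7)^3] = 6*g - 42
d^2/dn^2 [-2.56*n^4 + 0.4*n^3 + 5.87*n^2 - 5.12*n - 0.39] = -30.72*n^2 + 2.4*n + 11.74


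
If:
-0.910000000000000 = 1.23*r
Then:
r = -0.74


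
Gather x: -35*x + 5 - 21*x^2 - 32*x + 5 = -21*x^2 - 67*x + 10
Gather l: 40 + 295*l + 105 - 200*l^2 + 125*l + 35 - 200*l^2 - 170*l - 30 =-400*l^2 + 250*l + 150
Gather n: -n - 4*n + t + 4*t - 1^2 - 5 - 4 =-5*n + 5*t - 10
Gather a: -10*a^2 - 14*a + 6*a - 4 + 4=-10*a^2 - 8*a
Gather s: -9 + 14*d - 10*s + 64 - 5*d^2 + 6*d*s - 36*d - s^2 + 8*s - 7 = -5*d^2 - 22*d - s^2 + s*(6*d - 2) + 48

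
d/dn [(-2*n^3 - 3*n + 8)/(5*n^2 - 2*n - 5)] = (-10*n^4 + 8*n^3 + 45*n^2 - 80*n + 31)/(25*n^4 - 20*n^3 - 46*n^2 + 20*n + 25)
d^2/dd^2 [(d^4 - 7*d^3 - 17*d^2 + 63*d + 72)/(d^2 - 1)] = 2*(d^3 - 3*d^2 + 3*d + 55)/(d^3 - 3*d^2 + 3*d - 1)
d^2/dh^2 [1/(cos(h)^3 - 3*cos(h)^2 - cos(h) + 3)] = ((3 - cos(h))*(-cos(h) - 24*cos(2*h) + 9*cos(3*h))/4 + 2*(-3*cos(h)^2 + 6*cos(h) + 1)^2)/((3 - cos(h))^3*sin(h)^4)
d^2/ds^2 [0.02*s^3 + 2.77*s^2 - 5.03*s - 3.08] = 0.12*s + 5.54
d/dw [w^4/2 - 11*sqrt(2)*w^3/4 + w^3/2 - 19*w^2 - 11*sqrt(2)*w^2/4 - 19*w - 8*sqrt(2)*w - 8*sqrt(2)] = 2*w^3 - 33*sqrt(2)*w^2/4 + 3*w^2/2 - 38*w - 11*sqrt(2)*w/2 - 19 - 8*sqrt(2)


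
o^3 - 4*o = o*(o - 2)*(o + 2)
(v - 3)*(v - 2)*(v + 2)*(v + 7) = v^4 + 4*v^3 - 25*v^2 - 16*v + 84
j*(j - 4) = j^2 - 4*j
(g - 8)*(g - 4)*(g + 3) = g^3 - 9*g^2 - 4*g + 96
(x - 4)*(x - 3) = x^2 - 7*x + 12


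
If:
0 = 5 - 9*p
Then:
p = 5/9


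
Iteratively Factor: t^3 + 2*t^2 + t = (t)*(t^2 + 2*t + 1) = t*(t + 1)*(t + 1)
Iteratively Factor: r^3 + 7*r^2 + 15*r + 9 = (r + 3)*(r^2 + 4*r + 3) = (r + 3)^2*(r + 1)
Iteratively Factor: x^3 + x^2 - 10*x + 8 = (x - 2)*(x^2 + 3*x - 4) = (x - 2)*(x - 1)*(x + 4)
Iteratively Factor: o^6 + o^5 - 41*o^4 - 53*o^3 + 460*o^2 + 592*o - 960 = (o - 5)*(o^5 + 6*o^4 - 11*o^3 - 108*o^2 - 80*o + 192) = (o - 5)*(o - 4)*(o^4 + 10*o^3 + 29*o^2 + 8*o - 48) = (o - 5)*(o - 4)*(o + 3)*(o^3 + 7*o^2 + 8*o - 16) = (o - 5)*(o - 4)*(o - 1)*(o + 3)*(o^2 + 8*o + 16) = (o - 5)*(o - 4)*(o - 1)*(o + 3)*(o + 4)*(o + 4)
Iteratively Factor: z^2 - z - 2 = (z + 1)*(z - 2)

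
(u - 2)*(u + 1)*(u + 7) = u^3 + 6*u^2 - 9*u - 14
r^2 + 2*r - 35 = (r - 5)*(r + 7)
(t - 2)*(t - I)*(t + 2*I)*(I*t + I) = I*t^4 - t^3 - I*t^3 + t^2 + 2*t - 2*I*t - 4*I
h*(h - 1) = h^2 - h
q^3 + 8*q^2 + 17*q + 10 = (q + 1)*(q + 2)*(q + 5)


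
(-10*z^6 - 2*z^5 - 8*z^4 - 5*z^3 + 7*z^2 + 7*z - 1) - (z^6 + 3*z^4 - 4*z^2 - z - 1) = -11*z^6 - 2*z^5 - 11*z^4 - 5*z^3 + 11*z^2 + 8*z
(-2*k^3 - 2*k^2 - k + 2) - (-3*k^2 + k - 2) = -2*k^3 + k^2 - 2*k + 4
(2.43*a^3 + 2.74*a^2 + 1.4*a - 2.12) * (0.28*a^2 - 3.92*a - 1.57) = 0.6804*a^5 - 8.7584*a^4 - 14.1639*a^3 - 10.3834*a^2 + 6.1124*a + 3.3284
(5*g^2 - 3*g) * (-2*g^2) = -10*g^4 + 6*g^3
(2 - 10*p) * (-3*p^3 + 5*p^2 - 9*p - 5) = 30*p^4 - 56*p^3 + 100*p^2 + 32*p - 10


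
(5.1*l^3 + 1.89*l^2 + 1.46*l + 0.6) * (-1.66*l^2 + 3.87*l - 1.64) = -8.466*l^5 + 16.5996*l^4 - 3.4733*l^3 + 1.5546*l^2 - 0.0723999999999996*l - 0.984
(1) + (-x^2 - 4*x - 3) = -x^2 - 4*x - 2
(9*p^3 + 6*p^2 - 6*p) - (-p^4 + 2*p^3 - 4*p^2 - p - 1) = p^4 + 7*p^3 + 10*p^2 - 5*p + 1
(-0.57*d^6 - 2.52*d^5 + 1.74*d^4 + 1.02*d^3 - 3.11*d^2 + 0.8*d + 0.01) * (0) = 0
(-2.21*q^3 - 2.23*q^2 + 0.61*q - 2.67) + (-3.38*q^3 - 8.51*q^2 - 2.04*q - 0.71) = -5.59*q^3 - 10.74*q^2 - 1.43*q - 3.38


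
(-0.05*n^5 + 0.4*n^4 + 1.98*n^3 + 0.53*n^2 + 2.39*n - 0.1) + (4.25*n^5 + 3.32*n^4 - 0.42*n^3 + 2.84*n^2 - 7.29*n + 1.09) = 4.2*n^5 + 3.72*n^4 + 1.56*n^3 + 3.37*n^2 - 4.9*n + 0.99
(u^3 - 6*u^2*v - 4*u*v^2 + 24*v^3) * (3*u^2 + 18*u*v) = 3*u^5 - 120*u^3*v^2 + 432*u*v^4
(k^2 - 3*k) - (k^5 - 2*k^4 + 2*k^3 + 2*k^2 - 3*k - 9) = -k^5 + 2*k^4 - 2*k^3 - k^2 + 9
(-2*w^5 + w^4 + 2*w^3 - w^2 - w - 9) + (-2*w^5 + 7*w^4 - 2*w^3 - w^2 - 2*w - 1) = -4*w^5 + 8*w^4 - 2*w^2 - 3*w - 10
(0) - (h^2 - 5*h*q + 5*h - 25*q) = -h^2 + 5*h*q - 5*h + 25*q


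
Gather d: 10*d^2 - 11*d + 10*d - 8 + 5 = 10*d^2 - d - 3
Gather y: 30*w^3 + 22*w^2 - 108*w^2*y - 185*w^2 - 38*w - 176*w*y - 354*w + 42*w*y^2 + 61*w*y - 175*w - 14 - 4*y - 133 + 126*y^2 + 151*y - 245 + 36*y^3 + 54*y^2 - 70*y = 30*w^3 - 163*w^2 - 567*w + 36*y^3 + y^2*(42*w + 180) + y*(-108*w^2 - 115*w + 77) - 392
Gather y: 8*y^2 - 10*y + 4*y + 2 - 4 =8*y^2 - 6*y - 2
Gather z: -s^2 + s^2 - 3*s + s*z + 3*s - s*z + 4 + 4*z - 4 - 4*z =0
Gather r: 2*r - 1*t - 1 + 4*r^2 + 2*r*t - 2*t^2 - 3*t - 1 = 4*r^2 + r*(2*t + 2) - 2*t^2 - 4*t - 2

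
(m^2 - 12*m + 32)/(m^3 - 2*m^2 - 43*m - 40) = (m - 4)/(m^2 + 6*m + 5)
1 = 1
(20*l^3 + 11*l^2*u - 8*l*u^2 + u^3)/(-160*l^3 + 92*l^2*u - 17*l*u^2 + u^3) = (l + u)/(-8*l + u)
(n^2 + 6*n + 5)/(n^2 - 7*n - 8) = (n + 5)/(n - 8)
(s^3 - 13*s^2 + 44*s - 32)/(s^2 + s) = (s^3 - 13*s^2 + 44*s - 32)/(s*(s + 1))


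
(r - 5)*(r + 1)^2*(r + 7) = r^4 + 4*r^3 - 30*r^2 - 68*r - 35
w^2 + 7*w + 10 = (w + 2)*(w + 5)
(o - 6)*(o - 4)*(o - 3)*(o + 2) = o^4 - 11*o^3 + 28*o^2 + 36*o - 144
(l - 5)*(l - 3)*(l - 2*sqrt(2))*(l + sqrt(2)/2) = l^4 - 8*l^3 - 3*sqrt(2)*l^3/2 + 13*l^2 + 12*sqrt(2)*l^2 - 45*sqrt(2)*l/2 + 16*l - 30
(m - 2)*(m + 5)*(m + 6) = m^3 + 9*m^2 + 8*m - 60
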